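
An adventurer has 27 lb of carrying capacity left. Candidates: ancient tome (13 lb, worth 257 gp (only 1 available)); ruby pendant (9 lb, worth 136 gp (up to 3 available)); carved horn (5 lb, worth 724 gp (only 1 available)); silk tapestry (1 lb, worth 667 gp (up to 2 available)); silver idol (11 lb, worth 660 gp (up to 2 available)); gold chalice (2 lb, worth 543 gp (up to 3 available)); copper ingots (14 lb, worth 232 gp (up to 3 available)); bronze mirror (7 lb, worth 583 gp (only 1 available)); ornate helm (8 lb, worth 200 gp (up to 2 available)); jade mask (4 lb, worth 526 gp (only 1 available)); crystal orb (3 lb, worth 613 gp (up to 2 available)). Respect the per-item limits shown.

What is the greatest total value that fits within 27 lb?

5496

The ratio heuristic lands on carved horn + 2×silk tapestry + 3×gold chalice + jade mask + 2×crystal orb (5439) but leaves 4 lb idle.
Dropping jade mask frees 4 lb; slotting in bronze mirror (7 lb) lifts the total to 5496 at 26 lb.
That's the maximum — no swap from here does better than 5496.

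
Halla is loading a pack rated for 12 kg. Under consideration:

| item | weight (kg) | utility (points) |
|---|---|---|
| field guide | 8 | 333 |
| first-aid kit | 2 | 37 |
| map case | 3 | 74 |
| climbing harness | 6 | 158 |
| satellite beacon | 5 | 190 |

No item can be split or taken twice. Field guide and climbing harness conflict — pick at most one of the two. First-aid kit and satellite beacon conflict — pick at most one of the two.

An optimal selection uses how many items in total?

Optimal total is 407.
For example field guide + map case achieves it, using 11 kg.
Any selection reaching 407 contains exactly 2 items.

2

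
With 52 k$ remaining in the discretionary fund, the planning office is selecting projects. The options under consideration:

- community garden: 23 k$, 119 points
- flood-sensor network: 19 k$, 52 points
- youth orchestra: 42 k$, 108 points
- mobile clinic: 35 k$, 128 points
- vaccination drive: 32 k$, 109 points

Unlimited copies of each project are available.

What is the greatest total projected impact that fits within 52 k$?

238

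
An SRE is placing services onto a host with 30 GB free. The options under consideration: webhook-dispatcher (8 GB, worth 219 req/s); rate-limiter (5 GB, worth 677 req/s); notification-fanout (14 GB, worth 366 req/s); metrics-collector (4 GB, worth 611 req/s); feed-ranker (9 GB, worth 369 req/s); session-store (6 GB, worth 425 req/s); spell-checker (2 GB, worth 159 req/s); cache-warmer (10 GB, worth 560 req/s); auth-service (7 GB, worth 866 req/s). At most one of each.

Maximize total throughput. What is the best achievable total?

The ratio heuristic lands on rate-limiter + metrics-collector + session-store + spell-checker + auth-service (2738) but leaves 6 GB idle.
The 6 GB tied up in session-store is better spent on cache-warmer — total rises to 2873 (28 GB).

2873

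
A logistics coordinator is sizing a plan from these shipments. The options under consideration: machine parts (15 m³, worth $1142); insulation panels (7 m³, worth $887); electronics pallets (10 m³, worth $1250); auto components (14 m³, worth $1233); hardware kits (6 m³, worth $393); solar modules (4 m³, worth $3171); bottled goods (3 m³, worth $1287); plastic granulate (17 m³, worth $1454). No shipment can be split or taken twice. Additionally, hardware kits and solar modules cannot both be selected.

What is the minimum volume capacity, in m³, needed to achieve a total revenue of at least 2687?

Look for the lowest-volume combination reaching 2687.
Taking solar modules gives 3171 (≥ 2687) for 4 m³.
Below 4 m³ the best achievable stays under 2687.

4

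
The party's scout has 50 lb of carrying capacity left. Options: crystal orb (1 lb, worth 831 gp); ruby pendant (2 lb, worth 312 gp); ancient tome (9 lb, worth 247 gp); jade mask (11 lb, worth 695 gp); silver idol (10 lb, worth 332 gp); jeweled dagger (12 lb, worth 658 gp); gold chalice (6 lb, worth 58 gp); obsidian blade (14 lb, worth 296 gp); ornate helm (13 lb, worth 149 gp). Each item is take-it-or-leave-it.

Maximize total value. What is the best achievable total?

Filling by ratio: crystal orb + ruby pendant + ancient tome + jade mask + silver idol + jeweled dagger for 3075, with 5 lb left unused.
Replace ancient tome with obsidian blade: the trade gains 49 net, giving 3124 at 50 lb.

3124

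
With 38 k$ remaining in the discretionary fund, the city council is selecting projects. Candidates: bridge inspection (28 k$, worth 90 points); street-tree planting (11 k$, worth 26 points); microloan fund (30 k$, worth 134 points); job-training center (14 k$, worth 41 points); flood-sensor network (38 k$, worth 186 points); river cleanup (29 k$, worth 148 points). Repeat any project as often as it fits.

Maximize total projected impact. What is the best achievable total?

186

Filling by ratio: river cleanup for 148, with 9 k$ left unused.
Replace river cleanup with flood-sensor network: the trade gains 38 net, giving 186 at 38 k$.
That's the maximum — no swap from here does better than 186.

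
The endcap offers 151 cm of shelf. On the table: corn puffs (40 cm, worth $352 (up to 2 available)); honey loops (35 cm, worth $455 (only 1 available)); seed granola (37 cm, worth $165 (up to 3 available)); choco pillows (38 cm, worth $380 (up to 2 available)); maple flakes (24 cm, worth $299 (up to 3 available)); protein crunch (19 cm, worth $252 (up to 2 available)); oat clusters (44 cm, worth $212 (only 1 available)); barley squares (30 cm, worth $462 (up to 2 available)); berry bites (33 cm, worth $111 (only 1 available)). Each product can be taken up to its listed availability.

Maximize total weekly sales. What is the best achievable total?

2073

Greedy by ratio would take honey loops + 2×protein crunch + 2×barley squares: 133 cm used, total 1883.
Dropping honey loops and protein crunch frees 54 cm; slotting in 3×maple flakes (72 cm) lifts the total to 2073 at 151 cm.
That's the maximum — no swap from here does better than 2073.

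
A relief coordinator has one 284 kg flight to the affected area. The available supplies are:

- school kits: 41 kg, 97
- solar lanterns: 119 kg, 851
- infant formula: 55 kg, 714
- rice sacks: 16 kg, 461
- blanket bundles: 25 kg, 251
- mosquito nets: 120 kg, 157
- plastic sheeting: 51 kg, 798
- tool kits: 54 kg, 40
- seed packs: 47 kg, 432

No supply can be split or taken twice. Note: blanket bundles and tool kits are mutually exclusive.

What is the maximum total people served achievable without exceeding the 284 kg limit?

3075

Ranking by ratio (people served/kg): rice sacks 28.81, plastic sheeting 15.65, infant formula 12.98.
A density-first pass picks school kits + infant formula + rice sacks + blanket bundles + plastic sheeting + seed packs — 2753 at 235 kg.
Dropping school kits and seed packs frees 88 kg; slotting in solar lanterns (119 kg) lifts the total to 3075 at 266 kg.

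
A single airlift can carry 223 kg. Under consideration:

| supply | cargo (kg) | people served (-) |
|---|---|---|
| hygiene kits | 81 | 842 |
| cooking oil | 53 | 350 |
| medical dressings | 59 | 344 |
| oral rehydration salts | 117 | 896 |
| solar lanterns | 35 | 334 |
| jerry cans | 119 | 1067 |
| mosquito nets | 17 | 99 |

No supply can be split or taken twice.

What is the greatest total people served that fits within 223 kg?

The ratio heuristic lands on hygiene kits + cooking oil + solar lanterns + mosquito nets (1625) but leaves 37 kg idle.
Replace cooking oil and solar lanterns with jerry cans: the trade gains 383 net, giving 2008 at 217 kg.

2008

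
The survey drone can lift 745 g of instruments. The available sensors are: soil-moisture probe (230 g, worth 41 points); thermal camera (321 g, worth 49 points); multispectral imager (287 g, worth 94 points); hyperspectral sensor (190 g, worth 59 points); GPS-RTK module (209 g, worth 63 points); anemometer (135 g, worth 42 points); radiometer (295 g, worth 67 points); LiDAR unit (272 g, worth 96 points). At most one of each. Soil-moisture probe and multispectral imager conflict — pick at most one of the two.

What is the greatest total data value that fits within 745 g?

Multispectral imager + anemometer + LiDAR unit uses 694 of the 745 g and totals 232.

232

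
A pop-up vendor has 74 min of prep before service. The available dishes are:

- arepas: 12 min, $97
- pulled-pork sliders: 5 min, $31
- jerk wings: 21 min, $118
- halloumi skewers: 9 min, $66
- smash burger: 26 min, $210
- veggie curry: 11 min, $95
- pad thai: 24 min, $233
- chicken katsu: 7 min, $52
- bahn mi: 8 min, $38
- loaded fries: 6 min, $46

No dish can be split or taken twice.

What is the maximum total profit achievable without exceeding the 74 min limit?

Ranking by ratio (profit/min): pad thai 9.71, veggie curry 8.64, arepas 8.08.
A density-first pass picks arepas + smash burger + veggie curry + pad thai — 635 at 73 min.
Dropping arepas frees 12 min; slotting in chicken katsu + loaded fries (13 min) lifts the total to 636 at 74 min.

636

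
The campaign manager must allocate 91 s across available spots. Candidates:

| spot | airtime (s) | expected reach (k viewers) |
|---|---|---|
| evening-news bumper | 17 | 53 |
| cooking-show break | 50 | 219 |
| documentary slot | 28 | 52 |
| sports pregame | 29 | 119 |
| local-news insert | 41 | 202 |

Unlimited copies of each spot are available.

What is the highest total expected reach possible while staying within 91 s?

421

Ranking by ratio (expected reach/s): local-news insert 4.93, cooking-show break 4.38, sports pregame 4.10.
The ratio heuristic lands on 2×local-news insert (404) but leaves 9 s idle.
The 41 s tied up in local-news insert is better spent on cooking-show break — total rises to 421 (91 s).
That's the maximum — no swap from here does better than 421.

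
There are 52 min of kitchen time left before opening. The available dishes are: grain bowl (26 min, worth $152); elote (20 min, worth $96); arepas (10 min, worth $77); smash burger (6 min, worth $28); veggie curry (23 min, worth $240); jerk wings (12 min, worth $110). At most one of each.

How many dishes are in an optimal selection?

Best achievable profit is 455.
arepas + smash burger + veggie curry + jerk wings hits 455 at 51 min.
Any selection reaching 455 contains exactly 4 dishes.

4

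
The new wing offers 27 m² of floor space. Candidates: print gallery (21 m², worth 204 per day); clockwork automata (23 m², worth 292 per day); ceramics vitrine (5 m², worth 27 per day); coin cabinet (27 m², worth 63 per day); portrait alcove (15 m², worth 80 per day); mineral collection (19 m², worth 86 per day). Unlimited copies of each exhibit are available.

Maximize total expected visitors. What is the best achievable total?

292

By expected visitors per m²: clockwork automata 12.70, print gallery 9.71, ceramics vitrine 5.40, portrait alcove 5.33 lead.
Taking clockwork automata: 23 m² used, 292 in expected visitors.
The spare 4 m² is too small for any remaining exhibit, and no exchange beats 292.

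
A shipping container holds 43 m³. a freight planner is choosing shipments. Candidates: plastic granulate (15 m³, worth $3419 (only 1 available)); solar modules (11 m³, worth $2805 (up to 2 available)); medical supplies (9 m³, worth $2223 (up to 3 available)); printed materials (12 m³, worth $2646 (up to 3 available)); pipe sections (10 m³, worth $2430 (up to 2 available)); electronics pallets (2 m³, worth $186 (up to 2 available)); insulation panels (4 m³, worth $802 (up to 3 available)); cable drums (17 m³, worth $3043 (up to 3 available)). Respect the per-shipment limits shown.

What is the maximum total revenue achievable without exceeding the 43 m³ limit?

Greedy by ratio would take 2×solar modules + 2×medical supplies + electronics pallets: 42 m³ used, total 10242.
Dropping solar modules and electronics pallets frees 13 m³; slotting in pipe sections + insulation panels (14 m³) lifts the total to 10483 at 43 m³.

10483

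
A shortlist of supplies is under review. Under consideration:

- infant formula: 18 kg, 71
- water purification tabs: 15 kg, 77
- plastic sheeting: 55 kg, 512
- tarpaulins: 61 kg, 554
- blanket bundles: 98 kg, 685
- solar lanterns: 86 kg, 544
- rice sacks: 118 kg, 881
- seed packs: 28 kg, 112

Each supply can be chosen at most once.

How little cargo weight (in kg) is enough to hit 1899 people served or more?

Need the lightest bundle worth ≥ 1899.
Taking plastic sheeting + tarpaulins + rice sacks gives 1947 (≥ 1899) for 234 kg.
No combination under 234 kg hits 1899.

234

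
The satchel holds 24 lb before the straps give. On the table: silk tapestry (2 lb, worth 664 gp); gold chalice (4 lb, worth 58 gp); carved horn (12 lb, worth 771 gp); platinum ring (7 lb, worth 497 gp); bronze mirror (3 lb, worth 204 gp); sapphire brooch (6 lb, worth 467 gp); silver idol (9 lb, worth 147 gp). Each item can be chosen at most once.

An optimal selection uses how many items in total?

The maximum value within 24 lb is 2136.
One optimal bundle: silk tapestry + carved horn + platinum ring + bronze mirror (24 lb).
All optima have 4 items.

4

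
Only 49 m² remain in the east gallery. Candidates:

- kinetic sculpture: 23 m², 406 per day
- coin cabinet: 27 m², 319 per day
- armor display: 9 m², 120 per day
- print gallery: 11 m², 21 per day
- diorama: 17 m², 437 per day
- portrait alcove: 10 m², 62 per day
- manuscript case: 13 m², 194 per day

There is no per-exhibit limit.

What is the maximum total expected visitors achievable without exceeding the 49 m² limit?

1068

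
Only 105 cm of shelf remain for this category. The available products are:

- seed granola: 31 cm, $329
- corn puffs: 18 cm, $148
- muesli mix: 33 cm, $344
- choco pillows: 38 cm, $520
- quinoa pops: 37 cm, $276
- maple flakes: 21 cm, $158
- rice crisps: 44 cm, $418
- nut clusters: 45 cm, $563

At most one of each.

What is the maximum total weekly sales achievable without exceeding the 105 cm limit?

By weekly sales per cm: choco pillows 13.68, nut clusters 12.51, seed granola 10.61, muesli mix 10.42 lead.
A density-first pass picks corn puffs + choco pillows + nut clusters — 1231 at 101 cm.
The 18 cm tied up in corn puffs is better spent on maple flakes — total rises to 1241 (104 cm).
Next best is corn puffs + choco pillows + nut clusters at 1231 (101 cm) — short by 10.

1241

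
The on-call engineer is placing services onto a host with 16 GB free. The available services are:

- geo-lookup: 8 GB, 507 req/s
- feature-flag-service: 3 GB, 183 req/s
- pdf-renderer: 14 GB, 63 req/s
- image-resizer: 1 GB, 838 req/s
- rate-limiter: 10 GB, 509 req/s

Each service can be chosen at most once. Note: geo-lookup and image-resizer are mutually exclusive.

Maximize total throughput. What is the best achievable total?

1530

Feature-flag-service + image-resizer + rate-limiter uses 14 of the 16 GB and totals 1530.
An exhaustive check of the 32 subsets confirms 1530.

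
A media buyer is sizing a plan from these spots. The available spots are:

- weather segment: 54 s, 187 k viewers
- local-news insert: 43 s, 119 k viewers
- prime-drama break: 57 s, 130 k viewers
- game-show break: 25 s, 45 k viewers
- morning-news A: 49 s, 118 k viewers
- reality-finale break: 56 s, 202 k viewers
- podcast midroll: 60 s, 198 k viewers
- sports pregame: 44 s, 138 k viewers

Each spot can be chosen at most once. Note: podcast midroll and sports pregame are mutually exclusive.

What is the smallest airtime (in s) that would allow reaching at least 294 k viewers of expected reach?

97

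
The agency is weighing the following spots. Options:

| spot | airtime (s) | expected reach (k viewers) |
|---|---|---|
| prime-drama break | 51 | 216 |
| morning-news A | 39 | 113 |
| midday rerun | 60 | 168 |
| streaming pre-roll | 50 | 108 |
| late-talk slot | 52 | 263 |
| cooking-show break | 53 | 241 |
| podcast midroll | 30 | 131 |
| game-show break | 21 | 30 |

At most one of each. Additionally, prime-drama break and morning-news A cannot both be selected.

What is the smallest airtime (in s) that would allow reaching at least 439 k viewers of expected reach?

103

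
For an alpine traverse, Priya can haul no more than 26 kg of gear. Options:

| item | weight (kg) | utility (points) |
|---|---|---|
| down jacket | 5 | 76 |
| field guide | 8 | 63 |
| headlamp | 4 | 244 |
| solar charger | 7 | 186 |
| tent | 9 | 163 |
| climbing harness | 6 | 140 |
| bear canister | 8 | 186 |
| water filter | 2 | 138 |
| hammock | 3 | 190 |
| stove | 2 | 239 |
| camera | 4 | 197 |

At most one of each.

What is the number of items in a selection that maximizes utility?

7

The maximum utility within 26 kg is 1224.
One optimal bundle: down jacket + headlamp + climbing harness + water filter + hammock + stove + camera (26 kg).
All optima have 7 items.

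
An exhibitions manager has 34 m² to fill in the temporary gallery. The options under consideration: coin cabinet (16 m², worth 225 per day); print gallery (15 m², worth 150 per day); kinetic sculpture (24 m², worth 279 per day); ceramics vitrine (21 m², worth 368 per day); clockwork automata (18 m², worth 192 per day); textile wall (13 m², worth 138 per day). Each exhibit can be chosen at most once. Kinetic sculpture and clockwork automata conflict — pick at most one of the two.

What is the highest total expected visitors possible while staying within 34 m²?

506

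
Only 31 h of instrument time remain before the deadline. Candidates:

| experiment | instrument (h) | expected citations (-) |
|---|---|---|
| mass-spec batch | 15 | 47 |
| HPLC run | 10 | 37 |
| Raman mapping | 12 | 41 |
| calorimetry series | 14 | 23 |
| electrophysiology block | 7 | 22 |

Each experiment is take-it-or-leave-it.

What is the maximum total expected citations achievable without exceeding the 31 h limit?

HPLC run + Raman mapping + electrophysiology block uses 29 of the 31 h and totals 100.
The closest alternative, mass-spec batch + Raman mapping, reaches only 88.

100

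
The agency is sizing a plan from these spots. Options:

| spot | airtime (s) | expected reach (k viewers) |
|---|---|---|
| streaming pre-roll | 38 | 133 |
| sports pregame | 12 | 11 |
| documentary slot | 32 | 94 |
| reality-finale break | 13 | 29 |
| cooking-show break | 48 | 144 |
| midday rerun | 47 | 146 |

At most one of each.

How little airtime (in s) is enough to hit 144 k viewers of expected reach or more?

47

Look for the lowest-airtime combination reaching 144.
Taking midday rerun gives 146 (≥ 144) for 47 s.
No combination under 47 s hits 144.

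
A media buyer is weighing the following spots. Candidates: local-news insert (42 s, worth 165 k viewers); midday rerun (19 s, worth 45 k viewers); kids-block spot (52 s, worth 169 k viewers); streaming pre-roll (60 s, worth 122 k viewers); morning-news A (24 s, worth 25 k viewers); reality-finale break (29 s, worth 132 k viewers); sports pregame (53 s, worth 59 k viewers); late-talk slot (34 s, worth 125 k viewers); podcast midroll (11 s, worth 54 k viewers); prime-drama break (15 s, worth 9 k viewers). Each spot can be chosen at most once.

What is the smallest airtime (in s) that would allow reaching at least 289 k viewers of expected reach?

71

Look for the lowest-airtime combination reaching 289.
local-news insert + reality-finale break: 297 expected reach at 71 s.
Below 71 s the best achievable stays under 289.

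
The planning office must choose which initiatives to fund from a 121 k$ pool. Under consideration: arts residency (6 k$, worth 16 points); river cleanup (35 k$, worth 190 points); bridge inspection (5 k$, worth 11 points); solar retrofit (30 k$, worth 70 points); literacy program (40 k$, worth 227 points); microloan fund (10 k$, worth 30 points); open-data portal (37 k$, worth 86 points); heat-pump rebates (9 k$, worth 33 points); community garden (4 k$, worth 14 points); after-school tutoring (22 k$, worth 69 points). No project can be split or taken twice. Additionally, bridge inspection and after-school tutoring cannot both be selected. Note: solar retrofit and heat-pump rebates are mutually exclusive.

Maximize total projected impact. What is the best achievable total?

Taking river cleanup + literacy program + microloan fund + heat-pump rebates + community garden + after-school tutoring: 120 k$ used, 563 in projected impact.
No other feasible combination exceeds 563.

563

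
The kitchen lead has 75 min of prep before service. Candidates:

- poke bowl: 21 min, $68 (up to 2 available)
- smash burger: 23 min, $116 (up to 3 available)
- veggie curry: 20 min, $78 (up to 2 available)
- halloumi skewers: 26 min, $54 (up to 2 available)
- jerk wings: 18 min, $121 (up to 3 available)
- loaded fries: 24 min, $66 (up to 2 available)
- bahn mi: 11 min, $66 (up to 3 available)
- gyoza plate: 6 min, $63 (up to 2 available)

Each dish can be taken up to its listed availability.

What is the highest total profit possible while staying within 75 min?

503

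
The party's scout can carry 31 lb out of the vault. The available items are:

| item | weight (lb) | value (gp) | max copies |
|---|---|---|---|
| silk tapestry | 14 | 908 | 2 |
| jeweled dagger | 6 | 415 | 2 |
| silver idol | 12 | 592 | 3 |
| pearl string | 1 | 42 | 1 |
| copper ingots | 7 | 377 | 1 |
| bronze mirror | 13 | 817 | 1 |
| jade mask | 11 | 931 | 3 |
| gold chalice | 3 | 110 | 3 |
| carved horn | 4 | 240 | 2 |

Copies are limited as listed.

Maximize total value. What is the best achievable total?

2387

By value per lb: jade mask 84.64, jeweled dagger 69.17, silk tapestry 64.86, bronze mirror 62.85 lead.
Taking the top-ratio items first gives jeweled dagger + pearl string + 2×jade mask for 2319 (29 lb).
The 1 lb tied up in pearl string is better spent on gold chalice — total rises to 2387 (31 lb).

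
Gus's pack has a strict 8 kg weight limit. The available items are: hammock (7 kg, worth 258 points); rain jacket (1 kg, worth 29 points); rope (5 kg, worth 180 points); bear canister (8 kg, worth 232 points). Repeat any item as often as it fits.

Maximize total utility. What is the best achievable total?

287

Density check — hammock 36.86, rope 36.00, rain jacket 29.00 are the best per kg.
The ratio ordering already packs tightly: hammock + rain jacket, 8 kg, 287.
That's the maximum — no swap from here does better than 287.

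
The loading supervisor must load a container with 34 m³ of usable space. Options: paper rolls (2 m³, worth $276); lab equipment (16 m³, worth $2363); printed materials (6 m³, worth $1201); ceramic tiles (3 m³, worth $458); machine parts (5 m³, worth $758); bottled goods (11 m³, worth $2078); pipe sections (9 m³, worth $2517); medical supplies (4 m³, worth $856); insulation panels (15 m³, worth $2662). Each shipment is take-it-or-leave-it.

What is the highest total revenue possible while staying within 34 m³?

7236

Density check — pipe sections 279.67, medical supplies 214.00, printed materials 200.17 are the best per m³.
The ratio heuristic lands on printed materials + ceramic tiles + bottled goods + pipe sections + medical supplies (7110) but leaves 1 m³ idle.
Replace ceramic tiles and bottled goods with insulation panels: the trade gains 126 net, giving 7236 at 34 m³.
Nothing else within 34 m³ beats 7236.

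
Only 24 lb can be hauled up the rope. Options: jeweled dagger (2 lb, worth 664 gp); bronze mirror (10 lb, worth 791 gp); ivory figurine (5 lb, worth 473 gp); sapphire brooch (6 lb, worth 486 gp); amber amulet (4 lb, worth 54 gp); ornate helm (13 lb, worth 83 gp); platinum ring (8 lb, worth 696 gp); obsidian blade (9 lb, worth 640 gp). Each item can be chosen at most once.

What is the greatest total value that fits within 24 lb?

2473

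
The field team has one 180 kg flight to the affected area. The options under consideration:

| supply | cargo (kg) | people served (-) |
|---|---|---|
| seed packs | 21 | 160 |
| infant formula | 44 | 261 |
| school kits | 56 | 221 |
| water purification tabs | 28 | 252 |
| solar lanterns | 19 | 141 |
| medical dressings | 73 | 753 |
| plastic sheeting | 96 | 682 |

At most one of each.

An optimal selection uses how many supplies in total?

Optimal total is 1435.
One optimal bundle: medical dressings + plastic sheeting (169 kg).
Every optimal selection uses 2 supplies.

2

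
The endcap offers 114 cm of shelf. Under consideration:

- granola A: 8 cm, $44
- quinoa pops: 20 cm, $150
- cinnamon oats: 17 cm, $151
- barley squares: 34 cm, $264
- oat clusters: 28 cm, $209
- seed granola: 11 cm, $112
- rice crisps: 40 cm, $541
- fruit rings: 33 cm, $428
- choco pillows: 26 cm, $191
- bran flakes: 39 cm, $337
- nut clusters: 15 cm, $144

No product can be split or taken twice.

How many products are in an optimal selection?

5

Optimal total is 1308.
For example granola A + cinnamon oats + rice crisps + fruit rings + nut clusters achieves it, using 113 cm.
Any selection reaching 1308 contains exactly 5 products.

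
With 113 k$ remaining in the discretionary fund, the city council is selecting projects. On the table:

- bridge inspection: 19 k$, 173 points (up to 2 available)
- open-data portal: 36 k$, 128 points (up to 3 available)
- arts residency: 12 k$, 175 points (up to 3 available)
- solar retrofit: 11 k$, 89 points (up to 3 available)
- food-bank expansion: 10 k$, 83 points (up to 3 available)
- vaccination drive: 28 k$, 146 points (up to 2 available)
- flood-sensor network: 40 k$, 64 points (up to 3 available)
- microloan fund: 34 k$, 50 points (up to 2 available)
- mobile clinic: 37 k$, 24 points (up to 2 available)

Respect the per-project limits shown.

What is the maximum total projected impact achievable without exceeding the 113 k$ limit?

A density-first pass picks 2×bridge inspection + 3×arts residency + 3×food-bank expansion — 1120 at 104 k$.
Replace 3×food-bank expansion with 3×solar retrofit: the trade gains 18 net, giving 1138 at 107 k$.
The spare 6 k$ is too small for any remaining project, and no exchange beats 1138.

1138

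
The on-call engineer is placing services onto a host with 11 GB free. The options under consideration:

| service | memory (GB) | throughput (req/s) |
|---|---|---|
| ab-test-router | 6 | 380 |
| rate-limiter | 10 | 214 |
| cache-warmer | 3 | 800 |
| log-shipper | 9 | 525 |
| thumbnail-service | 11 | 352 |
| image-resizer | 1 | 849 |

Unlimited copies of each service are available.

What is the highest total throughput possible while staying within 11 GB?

9339

Best packing: 11×image-resizer — 11 GB, 9339 total.
Every other selection either busts 11 GB or fails to beat 9339.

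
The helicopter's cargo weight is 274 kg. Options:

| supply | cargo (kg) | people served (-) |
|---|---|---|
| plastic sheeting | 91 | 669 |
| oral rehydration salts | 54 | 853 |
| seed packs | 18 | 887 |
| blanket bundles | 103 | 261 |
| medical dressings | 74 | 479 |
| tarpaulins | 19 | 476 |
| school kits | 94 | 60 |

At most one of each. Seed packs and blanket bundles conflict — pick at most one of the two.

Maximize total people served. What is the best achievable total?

3364

By people served per kg: seed packs 49.28, tarpaulins 25.05, oral rehydration salts 15.80 lead.
Taking plastic sheeting + oral rehydration salts + seed packs + medical dressings + tarpaulins: 256 kg used, 3364 in people served.
The spare 18 kg is too small for any remaining supply, and no feasible exchange beats 3364.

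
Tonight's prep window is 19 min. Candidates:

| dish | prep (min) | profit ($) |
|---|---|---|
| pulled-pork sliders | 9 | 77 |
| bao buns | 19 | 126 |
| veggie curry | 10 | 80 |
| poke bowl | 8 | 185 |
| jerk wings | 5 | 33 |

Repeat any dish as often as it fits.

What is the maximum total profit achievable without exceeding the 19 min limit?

370

Ranking by ratio (profit/min): poke bowl 23.12, pulled-pork sliders 8.56, veggie curry 8.00.
Taking 2×poke bowl: 16 min used, 370 in profit.
That's the maximum — no swap from here does better than 370.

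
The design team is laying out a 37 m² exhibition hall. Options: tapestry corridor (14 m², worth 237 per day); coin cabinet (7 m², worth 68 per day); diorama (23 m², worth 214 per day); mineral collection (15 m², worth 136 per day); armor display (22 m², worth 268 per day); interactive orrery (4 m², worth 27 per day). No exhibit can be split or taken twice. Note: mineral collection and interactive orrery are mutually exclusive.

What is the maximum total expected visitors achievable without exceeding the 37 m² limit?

Taking tapestry corridor + armor display: 36 m² used, 505 in expected visitors.
An exhaustive check of the 64 subsets confirms 505.

505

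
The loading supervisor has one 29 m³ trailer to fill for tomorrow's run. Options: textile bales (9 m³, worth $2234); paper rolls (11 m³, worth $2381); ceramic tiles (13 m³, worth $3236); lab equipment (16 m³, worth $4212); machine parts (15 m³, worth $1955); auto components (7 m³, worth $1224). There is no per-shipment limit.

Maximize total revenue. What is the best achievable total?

Taking ceramic tiles + lab equipment: 29 m³ used, 7448 in revenue.
Every other selection either busts 29 m³ or fails to beat 7448.

7448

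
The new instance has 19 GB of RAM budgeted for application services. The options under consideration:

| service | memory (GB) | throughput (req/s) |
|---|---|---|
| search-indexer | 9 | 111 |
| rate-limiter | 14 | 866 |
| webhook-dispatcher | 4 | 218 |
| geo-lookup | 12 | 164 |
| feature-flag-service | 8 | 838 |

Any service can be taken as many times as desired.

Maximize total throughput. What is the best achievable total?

Density check — feature-flag-service 104.75, rate-limiter 61.86, webhook-dispatcher 54.50 are the best per GB.
The ratio ordering already packs tightly: 2×feature-flag-service, 16 GB, 1676.
No other feasible combination exceeds 1676.

1676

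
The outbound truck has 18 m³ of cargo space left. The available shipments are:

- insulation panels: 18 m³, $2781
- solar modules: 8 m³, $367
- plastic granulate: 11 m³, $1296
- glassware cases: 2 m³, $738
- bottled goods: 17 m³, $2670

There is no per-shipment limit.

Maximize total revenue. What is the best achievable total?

The ratio ordering already packs tightly: 9×glassware cases, 18 m³, 6642.
That's the maximum — no swap from here does better than 6642.

6642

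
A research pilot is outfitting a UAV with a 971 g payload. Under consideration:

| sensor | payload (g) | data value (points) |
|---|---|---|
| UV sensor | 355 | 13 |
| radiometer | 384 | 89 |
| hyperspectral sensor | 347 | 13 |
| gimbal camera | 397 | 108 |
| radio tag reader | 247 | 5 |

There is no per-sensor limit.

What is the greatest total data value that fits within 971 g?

216

By data value per g: gimbal camera 0.27, radiometer 0.23, hyperspectral sensor 0.04 lead.
Best packing: 2×gimbal camera — 794 g, 216 total.
The spare 177 g is too small for any remaining sensor, and no exchange beats 216.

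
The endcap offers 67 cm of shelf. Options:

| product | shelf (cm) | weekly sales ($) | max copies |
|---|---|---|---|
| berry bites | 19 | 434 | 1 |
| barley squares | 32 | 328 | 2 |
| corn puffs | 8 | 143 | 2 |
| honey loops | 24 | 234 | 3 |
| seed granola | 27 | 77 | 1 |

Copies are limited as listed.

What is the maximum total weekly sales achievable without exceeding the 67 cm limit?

1048

Berry bites + barley squares + 2×corn puffs uses 67 of the 67 cm and totals 1048.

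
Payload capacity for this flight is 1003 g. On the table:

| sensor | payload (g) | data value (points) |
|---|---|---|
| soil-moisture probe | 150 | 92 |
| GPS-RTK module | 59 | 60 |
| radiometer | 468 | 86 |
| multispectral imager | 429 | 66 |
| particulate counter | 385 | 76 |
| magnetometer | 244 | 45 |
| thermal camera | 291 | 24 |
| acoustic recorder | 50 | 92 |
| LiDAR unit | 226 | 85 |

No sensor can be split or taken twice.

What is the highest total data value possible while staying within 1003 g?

Greedy by ratio would take soil-moisture probe + GPS-RTK module + particulate counter + acoustic recorder + LiDAR unit: 870 g used, total 405.
Dropping particulate counter frees 385 g; slotting in radiometer (468 g) lifts the total to 415 at 953 g.
Nothing else within 1003 g beats 415.

415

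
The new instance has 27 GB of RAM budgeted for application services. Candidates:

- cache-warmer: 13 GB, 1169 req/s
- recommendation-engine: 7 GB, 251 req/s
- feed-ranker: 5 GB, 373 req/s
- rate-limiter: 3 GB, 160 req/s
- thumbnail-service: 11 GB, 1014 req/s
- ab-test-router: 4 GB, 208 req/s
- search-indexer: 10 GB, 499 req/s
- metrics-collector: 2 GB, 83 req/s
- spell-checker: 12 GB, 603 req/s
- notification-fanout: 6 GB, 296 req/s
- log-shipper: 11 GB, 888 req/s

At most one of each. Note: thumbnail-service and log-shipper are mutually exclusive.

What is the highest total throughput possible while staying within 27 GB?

2343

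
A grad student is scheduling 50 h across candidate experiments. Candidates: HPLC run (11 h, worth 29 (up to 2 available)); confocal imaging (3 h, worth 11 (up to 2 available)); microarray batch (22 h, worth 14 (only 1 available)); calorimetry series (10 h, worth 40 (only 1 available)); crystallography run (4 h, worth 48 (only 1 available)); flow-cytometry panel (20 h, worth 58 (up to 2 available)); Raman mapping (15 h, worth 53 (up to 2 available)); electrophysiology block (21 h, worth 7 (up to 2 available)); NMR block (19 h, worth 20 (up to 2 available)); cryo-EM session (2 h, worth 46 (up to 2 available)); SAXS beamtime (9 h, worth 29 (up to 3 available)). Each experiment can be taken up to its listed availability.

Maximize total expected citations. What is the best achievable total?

The ratio heuristic lands on 2×confocal imaging + calorimetry series + crystallography run + Raman mapping + 2×cryo-EM session + SAXS beamtime (284) but leaves 2 h idle.
Dropping confocal imaging and calorimetry series frees 13 h; slotting in Raman mapping (15 h) lifts the total to 286 at 50 h.
No other feasible combination exceeds 286.

286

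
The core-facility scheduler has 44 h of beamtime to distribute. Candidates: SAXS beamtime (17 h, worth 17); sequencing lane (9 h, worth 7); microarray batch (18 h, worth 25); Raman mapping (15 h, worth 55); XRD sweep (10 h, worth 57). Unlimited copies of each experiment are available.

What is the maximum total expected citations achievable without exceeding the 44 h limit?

By expected citations per h: XRD sweep 5.70, Raman mapping 3.67, microarray batch 1.39 lead.
The ratio ordering already packs tightly: 4×XRD sweep, 40 h, 228.
Nothing else within 44 h beats 228.

228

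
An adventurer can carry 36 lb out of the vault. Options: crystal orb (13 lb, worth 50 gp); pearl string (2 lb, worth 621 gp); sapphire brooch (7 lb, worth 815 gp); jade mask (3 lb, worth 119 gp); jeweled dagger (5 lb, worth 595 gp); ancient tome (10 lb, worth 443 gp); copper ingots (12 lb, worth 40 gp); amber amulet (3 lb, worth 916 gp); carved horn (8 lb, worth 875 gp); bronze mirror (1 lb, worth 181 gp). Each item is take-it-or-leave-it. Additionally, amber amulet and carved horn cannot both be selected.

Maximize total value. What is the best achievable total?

Taking pearl string + sapphire brooch + jade mask + jeweled dagger + ancient tome + amber amulet + bronze mirror: 31 lb used, 3690 in value.
Runner-up pearl string + sapphire brooch + jade mask + jeweled dagger + ancient tome + carved horn + bronze mirror tops out at 3649.

3690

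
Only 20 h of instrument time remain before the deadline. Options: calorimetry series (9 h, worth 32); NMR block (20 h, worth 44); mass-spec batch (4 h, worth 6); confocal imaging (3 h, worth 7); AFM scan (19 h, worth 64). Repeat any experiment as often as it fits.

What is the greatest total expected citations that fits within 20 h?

Ranking by ratio (expected citations/h): calorimetry series 3.56, AFM scan 3.37, confocal imaging 2.33.
Best packing: 2×calorimetry series — 18 h, 64 total.
Nothing else within 20 h beats 64.

64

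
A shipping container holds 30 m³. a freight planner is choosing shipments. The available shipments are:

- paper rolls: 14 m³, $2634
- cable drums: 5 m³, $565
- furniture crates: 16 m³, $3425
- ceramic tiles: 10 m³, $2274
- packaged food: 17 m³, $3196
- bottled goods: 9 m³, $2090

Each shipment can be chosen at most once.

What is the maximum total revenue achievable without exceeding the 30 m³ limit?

6080

The ratio heuristic lands on cable drums + ceramic tiles + bottled goods (4929) but leaves 6 m³ idle.
Dropping ceramic tiles frees 10 m³; slotting in furniture crates (16 m³) lifts the total to 6080 at 30 m³.
Next best is paper rolls + furniture crates at 6059 (30 m³) — short by 21.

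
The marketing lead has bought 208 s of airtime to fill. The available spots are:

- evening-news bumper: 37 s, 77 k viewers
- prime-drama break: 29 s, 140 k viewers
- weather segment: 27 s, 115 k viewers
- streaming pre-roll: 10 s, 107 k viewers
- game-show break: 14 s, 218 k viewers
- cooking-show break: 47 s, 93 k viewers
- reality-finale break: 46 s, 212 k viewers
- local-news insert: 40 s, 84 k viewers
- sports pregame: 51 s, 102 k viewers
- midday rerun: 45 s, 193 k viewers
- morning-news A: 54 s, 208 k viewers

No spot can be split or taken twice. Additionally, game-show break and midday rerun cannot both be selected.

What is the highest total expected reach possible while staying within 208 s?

By expected reach per s: game-show break 15.57, streaming pre-roll 10.70, prime-drama break 4.83 lead.
Best packing: prime-drama break + weather segment + streaming pre-roll + game-show break + reality-finale break + morning-news A — 180 s, 1000 total.
The closest alternative, prime-drama break + streaming pre-roll + game-show break + reality-finale break + sports pregame + morning-news A, reaches only 987.

1000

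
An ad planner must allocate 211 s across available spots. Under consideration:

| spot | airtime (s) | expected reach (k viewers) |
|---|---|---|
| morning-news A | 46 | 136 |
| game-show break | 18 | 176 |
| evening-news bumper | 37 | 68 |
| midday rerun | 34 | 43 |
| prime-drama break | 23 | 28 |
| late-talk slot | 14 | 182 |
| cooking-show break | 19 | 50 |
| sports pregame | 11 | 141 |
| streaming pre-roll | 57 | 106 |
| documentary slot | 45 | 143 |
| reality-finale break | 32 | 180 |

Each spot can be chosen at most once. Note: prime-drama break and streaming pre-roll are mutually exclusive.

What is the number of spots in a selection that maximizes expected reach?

8

The maximum expected reach within 211 s is 1036.
morning-news A + game-show break + prime-drama break + late-talk slot + cooking-show break + sports pregame + documentary slot + reality-finale break hits 1036 at 208 s.
Any selection reaching 1036 contains exactly 8 spots.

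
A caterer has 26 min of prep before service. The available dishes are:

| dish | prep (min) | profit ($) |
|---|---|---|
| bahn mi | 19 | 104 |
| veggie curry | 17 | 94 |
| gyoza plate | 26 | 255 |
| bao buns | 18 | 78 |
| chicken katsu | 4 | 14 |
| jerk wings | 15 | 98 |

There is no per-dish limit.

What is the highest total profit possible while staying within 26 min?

Taking gyoza plate: 26 min used, 255 in profit.
That's the maximum — no swap from here does better than 255.

255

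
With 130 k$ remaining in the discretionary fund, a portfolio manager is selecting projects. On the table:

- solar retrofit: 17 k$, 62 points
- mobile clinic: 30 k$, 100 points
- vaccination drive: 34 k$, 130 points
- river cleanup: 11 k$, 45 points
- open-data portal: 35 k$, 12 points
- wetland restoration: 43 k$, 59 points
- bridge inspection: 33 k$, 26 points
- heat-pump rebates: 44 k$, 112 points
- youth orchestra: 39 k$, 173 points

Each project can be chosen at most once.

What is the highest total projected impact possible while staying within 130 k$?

By projected impact per k$: youth orchestra 4.44, river cleanup 4.09, vaccination drive 3.82 lead.
Filling by ratio: solar retrofit + vaccination drive + river cleanup + youth orchestra for 410, with 29 k$ left unused.
The 11 k$ tied up in river cleanup is better spent on mobile clinic — total rises to 465 (120 k$).

465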